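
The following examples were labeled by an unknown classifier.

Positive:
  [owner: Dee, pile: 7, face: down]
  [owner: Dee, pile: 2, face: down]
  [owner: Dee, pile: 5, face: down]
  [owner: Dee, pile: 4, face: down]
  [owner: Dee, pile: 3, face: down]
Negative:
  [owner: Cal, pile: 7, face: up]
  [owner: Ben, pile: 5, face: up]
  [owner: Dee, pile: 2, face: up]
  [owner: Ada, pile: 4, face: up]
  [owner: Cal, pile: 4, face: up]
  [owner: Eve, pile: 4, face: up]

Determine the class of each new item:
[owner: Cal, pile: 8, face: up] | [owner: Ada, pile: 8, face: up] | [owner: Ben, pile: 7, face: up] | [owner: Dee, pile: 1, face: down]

Negative, Negative, Negative, Positive

The common property of the 'Positive' items is: face is down. No 'Negative' item has it.
[owner: Cal, pile: 8, face: up]: face is up — does not satisfy this, so Negative.
[owner: Ada, pile: 8, face: up]: face is up — does not satisfy this, so Negative.
[owner: Ben, pile: 7, face: up]: face is up — does not satisfy this, so Negative.
[owner: Dee, pile: 1, face: down]: face is down — satisfies this, so Positive.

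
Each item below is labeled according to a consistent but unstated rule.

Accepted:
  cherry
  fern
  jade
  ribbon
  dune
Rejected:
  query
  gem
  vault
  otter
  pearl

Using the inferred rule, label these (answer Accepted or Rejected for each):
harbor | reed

Accepted, Accepted

The pattern is that an item is 'Accepted' exactly when: even length.
harbor: length 6 — qualifies, so Accepted.
reed: length 4 — qualifies, so Accepted.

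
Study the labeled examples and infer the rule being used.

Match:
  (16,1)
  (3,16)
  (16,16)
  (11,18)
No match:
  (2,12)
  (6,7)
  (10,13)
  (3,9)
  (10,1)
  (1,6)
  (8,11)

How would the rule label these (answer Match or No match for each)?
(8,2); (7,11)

No match, No match

The pattern is that an item is 'Match' exactly when: max ≥ 16.
(8,2): max 8 — does not pass, so No match. (7,11): max 11 — does not pass, so No match.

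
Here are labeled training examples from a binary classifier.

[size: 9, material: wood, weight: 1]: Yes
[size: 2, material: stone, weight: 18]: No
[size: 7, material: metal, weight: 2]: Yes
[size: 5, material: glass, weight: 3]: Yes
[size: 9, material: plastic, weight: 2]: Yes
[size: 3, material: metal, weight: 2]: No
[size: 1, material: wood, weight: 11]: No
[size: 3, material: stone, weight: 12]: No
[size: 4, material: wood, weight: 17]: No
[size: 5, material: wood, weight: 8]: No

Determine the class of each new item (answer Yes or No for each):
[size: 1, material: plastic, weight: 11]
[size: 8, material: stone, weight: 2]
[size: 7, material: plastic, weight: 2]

No, Yes, Yes

'Yes' ⟺ size ≥ 4 AND weight ≤ 3.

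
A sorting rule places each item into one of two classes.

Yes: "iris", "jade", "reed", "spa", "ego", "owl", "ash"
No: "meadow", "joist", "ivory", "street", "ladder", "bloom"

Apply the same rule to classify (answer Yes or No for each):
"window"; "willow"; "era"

No, No, Yes

The pattern is that an item is 'Yes' exactly when: length ≤ 4.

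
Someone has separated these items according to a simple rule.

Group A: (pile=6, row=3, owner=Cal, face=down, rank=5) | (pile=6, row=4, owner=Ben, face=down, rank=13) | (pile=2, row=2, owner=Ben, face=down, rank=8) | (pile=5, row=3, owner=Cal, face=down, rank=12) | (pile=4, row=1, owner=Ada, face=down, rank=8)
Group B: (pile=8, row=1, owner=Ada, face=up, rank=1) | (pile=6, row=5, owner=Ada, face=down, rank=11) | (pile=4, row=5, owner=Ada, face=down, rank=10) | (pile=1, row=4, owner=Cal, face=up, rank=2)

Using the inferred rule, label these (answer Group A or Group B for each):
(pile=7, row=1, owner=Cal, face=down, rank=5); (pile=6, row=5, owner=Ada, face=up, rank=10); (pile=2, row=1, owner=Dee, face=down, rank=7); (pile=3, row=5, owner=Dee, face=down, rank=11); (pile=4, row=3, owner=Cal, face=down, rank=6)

Group A, Group B, Group A, Group B, Group A

The pattern is that an item is 'Group A' exactly when: face is down AND row ≤ 4.
(pile=7, row=1, owner=Cal, face=down, rank=5): face is down, row = 1 — meets the rule, so Group A.
(pile=6, row=5, owner=Ada, face=up, rank=10): face is up, row = 5 — doesn't match, so Group B.
(pile=2, row=1, owner=Dee, face=down, rank=7): face is down, row = 1 — meets the rule, so Group A.
(pile=3, row=5, owner=Dee, face=down, rank=11): face is down, row = 5 — doesn't match, so Group B.
(pile=4, row=3, owner=Cal, face=down, rank=6): face is down, row = 3 — meets the rule, so Group A.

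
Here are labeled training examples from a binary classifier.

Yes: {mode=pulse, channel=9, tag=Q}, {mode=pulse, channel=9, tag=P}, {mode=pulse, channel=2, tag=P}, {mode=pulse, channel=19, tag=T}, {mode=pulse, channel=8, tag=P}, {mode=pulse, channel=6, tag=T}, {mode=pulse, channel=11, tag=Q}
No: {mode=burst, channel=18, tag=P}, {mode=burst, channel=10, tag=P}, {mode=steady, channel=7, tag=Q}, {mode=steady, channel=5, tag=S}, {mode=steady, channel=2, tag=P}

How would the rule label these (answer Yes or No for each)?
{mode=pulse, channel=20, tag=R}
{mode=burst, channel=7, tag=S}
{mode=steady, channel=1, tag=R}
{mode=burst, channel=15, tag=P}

Yes, No, No, No

Comparing the two groups points to one rule — mode is pulse.
{mode=pulse, channel=20, tag=R} — mode is pulse, hence Yes.
{mode=burst, channel=7, tag=S} — mode is burst, hence No.
{mode=steady, channel=1, tag=R} — mode is steady, hence No.
{mode=burst, channel=15, tag=P} — mode is burst, hence No.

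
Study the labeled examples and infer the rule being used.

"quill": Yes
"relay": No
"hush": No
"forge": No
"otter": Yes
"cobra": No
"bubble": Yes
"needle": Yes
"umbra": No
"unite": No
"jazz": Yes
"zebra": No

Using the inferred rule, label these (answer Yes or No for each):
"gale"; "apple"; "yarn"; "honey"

The rule appears to be: has a double letter.
"gale": no doubled letter — fails this test, so No.
"apple": 'pp' doubled — meets the rule, so Yes.
"yarn": no doubled letter — fails this test, so No.
"honey": no doubled letter — fails this test, so No.

No, Yes, No, No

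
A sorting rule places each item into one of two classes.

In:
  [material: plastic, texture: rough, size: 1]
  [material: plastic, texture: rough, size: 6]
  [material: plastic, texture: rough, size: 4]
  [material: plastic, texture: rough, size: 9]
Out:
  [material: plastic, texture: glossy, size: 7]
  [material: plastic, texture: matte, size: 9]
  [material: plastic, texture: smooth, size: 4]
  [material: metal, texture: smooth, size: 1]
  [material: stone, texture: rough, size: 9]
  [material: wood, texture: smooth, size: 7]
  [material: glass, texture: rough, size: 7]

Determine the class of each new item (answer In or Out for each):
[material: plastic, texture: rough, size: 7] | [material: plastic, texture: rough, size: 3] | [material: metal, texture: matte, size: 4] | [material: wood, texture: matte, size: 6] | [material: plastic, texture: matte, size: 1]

In, In, Out, Out, Out

Every 'In' example satisfies: material is plastic AND texture is rough. None of the 'Out' examples do.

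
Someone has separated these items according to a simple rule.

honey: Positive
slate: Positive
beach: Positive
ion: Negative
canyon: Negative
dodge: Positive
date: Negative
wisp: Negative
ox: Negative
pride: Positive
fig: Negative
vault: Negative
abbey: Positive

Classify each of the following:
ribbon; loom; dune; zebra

Negative, Negative, Negative, Positive

Rule: odd length AND contains 'e'. This holds for each 'Positive' example and fails for each 'Negative' one.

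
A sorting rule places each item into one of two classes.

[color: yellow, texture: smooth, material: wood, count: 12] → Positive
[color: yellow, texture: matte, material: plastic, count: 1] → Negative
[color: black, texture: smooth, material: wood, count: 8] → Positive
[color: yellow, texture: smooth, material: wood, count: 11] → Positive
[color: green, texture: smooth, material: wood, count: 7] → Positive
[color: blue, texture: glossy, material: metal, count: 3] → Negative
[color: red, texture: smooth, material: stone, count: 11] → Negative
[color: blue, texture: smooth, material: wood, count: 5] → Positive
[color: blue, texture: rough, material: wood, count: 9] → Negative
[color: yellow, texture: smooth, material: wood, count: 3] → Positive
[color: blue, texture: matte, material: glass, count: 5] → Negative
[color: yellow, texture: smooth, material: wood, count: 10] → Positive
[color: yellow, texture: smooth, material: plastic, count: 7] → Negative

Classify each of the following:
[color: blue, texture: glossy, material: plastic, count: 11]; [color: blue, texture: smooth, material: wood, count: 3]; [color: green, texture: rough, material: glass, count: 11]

All 'Positive' examples share one property — texture is smooth AND material is wood — and every 'Negative' example lacks it.
[color: blue, texture: glossy, material: plastic, count: 11]: texture is glossy, material is plastic — lacks this property, so Negative. [color: blue, texture: smooth, material: wood, count: 3]: texture is smooth, material is wood — satisfies this, so Positive. [color: green, texture: rough, material: glass, count: 11]: texture is rough, material is glass — lacks this property, so Negative.

Negative, Positive, Negative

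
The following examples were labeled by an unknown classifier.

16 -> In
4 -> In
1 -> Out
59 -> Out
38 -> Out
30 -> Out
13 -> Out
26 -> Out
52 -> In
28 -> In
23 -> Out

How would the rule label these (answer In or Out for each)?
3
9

Out, Out

A rule that fits every label: multiple of 4 — true of each 'In' example, false of each 'Out' one.
Out: 3, since 3 = 4·0 + 3. Out: 9, since 9 = 4·2 + 1.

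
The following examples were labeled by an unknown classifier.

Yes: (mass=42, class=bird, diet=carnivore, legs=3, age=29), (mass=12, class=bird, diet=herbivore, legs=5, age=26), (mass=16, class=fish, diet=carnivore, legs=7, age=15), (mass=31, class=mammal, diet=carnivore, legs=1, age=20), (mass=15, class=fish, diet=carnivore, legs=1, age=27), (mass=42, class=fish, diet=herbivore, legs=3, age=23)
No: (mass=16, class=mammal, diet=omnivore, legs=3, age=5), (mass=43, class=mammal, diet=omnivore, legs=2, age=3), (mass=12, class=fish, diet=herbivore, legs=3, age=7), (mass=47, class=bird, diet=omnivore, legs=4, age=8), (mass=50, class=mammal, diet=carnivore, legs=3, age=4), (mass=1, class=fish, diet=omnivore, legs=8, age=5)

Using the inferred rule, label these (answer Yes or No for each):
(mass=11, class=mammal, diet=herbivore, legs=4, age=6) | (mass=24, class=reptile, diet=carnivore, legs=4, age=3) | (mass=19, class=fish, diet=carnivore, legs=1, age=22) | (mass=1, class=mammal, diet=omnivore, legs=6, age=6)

No, No, Yes, No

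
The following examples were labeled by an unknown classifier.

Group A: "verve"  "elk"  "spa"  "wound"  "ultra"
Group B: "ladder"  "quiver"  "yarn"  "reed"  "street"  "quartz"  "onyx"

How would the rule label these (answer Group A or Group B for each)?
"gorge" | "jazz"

Group A, Group B

The pattern is that an item is 'Group A' exactly when: odd length.
"gorge": Group A (length 5).
"jazz": Group B (length 4).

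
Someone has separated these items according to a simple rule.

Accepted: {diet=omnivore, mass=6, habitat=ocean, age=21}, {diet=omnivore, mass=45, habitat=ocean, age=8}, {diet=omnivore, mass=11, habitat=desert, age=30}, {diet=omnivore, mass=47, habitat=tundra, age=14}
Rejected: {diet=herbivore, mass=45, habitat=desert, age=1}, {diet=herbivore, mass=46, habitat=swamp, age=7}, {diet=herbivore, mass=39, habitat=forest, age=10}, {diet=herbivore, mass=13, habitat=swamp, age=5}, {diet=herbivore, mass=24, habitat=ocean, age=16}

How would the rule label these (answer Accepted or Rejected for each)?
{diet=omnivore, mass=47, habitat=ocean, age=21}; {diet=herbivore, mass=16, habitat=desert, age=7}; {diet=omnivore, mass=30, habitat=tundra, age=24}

Accepted, Rejected, Accepted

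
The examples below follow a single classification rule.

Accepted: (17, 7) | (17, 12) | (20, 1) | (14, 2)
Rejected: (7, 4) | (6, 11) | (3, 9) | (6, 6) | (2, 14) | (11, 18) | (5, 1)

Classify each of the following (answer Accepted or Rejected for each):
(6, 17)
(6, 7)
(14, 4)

Rejected, Rejected, Accepted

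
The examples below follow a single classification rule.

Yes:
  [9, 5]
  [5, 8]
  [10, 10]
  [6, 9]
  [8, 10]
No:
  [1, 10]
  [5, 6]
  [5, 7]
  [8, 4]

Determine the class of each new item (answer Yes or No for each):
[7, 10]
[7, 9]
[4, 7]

All 'Yes' examples share one property — sum ≥ 13 — and every 'No' example lacks it.
Yes: [7, 10], since 7+10 = 17.
Yes: [7, 9], since 7+9 = 16.
No: [4, 7], since 4+7 = 11.

Yes, Yes, No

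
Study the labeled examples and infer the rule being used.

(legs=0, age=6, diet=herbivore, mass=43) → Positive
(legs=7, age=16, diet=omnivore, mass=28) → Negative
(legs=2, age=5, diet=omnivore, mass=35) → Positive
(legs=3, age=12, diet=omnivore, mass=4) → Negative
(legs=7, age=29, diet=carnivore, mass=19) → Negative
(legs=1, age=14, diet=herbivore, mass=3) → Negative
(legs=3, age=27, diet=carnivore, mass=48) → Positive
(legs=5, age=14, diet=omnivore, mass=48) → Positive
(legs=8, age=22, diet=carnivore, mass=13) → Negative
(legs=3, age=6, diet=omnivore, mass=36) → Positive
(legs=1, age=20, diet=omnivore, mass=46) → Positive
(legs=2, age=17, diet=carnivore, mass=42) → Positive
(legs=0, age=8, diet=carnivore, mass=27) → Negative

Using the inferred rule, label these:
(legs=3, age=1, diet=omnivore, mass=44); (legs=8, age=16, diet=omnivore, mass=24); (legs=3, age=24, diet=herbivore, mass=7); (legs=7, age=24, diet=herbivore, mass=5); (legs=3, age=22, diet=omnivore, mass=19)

The rule appears to be: mass ≥ 35.
(legs=3, age=1, diet=omnivore, mass=44): mass = 44, fits → Positive. (legs=8, age=16, diet=omnivore, mass=24): mass = 24, lacks this property → Negative. (legs=3, age=24, diet=herbivore, mass=7): mass = 7, lacks this property → Negative. (legs=7, age=24, diet=herbivore, mass=5): mass = 5, lacks this property → Negative. (legs=3, age=22, diet=omnivore, mass=19): mass = 19, lacks this property → Negative.

Positive, Negative, Negative, Negative, Negative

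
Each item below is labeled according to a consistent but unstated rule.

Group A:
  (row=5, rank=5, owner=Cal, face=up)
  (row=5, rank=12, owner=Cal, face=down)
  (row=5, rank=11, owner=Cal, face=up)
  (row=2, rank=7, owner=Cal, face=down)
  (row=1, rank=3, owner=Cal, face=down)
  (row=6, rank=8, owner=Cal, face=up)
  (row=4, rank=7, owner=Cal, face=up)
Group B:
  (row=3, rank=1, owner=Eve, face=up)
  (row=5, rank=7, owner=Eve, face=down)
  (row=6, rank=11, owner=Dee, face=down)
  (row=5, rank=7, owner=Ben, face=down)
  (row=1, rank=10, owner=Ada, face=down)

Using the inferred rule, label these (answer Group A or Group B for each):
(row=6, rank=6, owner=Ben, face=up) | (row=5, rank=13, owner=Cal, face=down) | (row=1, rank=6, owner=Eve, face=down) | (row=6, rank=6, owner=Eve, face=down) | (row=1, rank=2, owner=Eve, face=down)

Group B, Group A, Group B, Group B, Group B

One predicate separates the groups cleanly: owner is Cal.
(row=6, rank=6, owner=Ben, face=up): Group B (owner is Ben). (row=5, rank=13, owner=Cal, face=down): Group A (owner is Cal). (row=1, rank=6, owner=Eve, face=down): Group B (owner is Eve). (row=6, rank=6, owner=Eve, face=down): Group B (owner is Eve). (row=1, rank=2, owner=Eve, face=down): Group B (owner is Eve).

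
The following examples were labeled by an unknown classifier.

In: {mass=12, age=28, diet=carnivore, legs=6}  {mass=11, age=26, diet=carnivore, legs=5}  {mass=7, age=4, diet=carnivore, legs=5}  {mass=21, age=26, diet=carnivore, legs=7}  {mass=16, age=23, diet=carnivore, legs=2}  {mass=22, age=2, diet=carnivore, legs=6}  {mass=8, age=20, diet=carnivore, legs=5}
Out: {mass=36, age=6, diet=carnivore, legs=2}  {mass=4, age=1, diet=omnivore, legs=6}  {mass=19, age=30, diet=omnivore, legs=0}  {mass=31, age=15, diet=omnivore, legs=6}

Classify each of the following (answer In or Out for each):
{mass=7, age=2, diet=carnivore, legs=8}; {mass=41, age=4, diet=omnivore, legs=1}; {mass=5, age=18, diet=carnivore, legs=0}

All 'In' examples share one property — diet is carnivore AND mass ≤ 22 — and every 'Out' example lacks it.

In, Out, In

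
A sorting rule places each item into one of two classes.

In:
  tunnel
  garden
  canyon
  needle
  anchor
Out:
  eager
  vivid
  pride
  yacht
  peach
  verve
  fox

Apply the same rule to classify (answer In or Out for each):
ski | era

Rule: even length. This holds for each 'In' example and fails for each 'Out' one.
ski — length 3, hence Out. era — length 3, hence Out.

Out, Out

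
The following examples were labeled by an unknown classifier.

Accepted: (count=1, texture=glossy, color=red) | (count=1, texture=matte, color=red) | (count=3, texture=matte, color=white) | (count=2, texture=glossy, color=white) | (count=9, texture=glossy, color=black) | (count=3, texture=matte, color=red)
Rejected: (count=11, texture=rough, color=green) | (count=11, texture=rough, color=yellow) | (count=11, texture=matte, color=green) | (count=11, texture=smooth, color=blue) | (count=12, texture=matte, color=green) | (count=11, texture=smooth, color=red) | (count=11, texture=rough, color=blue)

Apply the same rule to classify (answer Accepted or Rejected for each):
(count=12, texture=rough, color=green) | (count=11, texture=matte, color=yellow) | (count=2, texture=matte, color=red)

The common property of the 'Accepted' items is: count ≤ 9. No 'Rejected' item has it.
(count=12, texture=rough, color=green): count = 12, does not fit → Rejected. (count=11, texture=matte, color=yellow): count = 11, does not fit → Rejected. (count=2, texture=matte, color=red): count = 2, qualifies → Accepted.

Rejected, Rejected, Accepted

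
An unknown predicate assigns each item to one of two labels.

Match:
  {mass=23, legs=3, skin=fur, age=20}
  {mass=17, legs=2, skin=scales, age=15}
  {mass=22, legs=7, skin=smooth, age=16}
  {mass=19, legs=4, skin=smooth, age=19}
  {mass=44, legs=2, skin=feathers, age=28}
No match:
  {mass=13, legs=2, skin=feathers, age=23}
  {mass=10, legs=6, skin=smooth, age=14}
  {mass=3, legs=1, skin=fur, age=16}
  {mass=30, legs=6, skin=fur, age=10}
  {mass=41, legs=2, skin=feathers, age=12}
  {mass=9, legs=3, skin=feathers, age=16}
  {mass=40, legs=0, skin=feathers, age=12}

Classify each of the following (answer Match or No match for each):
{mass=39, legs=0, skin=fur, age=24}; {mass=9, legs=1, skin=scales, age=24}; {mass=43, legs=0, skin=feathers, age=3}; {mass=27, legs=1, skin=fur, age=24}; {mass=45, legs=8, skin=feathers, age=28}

The pattern is that an item is 'Match' exactly when: mass ≥ 17 AND age ≥ 14.
Match: {mass=39, legs=0, skin=fur, age=24}, since mass = 39, age = 24. No match: {mass=9, legs=1, skin=scales, age=24}, since mass = 9, age = 24. No match: {mass=43, legs=0, skin=feathers, age=3}, since mass = 43, age = 3. Match: {mass=27, legs=1, skin=fur, age=24}, since mass = 27, age = 24. Match: {mass=45, legs=8, skin=feathers, age=28}, since mass = 45, age = 28.

Match, No match, No match, Match, Match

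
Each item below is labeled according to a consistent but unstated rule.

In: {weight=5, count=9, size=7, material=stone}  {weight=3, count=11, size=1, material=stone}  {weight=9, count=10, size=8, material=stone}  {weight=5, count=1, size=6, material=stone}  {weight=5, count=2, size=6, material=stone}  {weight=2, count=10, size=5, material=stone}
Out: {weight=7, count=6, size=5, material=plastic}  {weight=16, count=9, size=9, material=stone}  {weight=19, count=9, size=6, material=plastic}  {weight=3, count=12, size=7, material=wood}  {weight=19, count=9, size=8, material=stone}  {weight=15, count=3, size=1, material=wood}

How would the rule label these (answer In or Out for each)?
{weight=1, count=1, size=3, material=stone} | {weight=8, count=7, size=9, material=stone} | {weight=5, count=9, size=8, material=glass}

Rule: material is stone AND weight ≤ 9. This holds for each 'In' example and fails for each 'Out' one.
{weight=1, count=1, size=3, material=stone}: material is stone, weight = 1 — fits, so In. {weight=8, count=7, size=9, material=stone}: material is stone, weight = 8 — fits, so In. {weight=5, count=9, size=8, material=glass}: material is glass, weight = 5 — does not pass, so Out.

In, In, Out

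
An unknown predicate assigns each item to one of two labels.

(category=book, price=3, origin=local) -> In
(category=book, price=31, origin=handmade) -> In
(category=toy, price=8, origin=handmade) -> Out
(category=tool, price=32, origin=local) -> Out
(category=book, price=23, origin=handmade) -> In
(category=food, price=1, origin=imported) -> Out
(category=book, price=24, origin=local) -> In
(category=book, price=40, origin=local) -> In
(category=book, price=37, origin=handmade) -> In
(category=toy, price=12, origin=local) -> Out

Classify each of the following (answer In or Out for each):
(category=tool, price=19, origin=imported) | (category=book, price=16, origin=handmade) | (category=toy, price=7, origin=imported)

Out, In, Out

'In' ⟺ category is book.
Out: (category=tool, price=19, origin=imported), since category is tool. In: (category=book, price=16, origin=handmade), since category is book. Out: (category=toy, price=7, origin=imported), since category is toy.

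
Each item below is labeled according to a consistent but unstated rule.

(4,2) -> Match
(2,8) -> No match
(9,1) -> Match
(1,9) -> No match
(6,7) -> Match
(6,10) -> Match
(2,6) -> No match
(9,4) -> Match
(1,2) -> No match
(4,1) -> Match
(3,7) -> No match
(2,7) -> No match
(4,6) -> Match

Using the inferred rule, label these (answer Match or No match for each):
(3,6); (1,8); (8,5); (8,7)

No match, No match, Match, Match

The common property of the 'Match' items is: first ≥ 4. No 'No match' item has it.
(3,6): first 3 — doesn't qualify, so No match. (1,8): first 1 — doesn't qualify, so No match. (8,5): first 8 — passes, so Match. (8,7): first 8 — passes, so Match.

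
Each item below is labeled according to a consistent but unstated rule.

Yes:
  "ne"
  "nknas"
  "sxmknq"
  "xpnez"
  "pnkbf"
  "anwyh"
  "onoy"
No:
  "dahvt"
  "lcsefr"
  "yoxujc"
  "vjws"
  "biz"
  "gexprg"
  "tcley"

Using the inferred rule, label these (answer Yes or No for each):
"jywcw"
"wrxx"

No, No

The common property of the 'Yes' items is: contains 'n'. No 'No' item has it.
No: "jywcw", since no 'n'.
No: "wrxx", since no 'n'.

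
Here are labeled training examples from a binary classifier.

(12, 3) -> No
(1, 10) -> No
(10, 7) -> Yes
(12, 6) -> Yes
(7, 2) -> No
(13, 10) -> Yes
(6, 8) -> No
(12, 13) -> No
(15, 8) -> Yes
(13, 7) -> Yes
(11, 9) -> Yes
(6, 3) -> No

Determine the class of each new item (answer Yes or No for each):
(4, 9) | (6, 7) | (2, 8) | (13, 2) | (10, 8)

No, No, No, No, Yes

A rule that fits every label: first > second AND sum ≥ 17 — true of each 'Yes' example, false of each 'No' one.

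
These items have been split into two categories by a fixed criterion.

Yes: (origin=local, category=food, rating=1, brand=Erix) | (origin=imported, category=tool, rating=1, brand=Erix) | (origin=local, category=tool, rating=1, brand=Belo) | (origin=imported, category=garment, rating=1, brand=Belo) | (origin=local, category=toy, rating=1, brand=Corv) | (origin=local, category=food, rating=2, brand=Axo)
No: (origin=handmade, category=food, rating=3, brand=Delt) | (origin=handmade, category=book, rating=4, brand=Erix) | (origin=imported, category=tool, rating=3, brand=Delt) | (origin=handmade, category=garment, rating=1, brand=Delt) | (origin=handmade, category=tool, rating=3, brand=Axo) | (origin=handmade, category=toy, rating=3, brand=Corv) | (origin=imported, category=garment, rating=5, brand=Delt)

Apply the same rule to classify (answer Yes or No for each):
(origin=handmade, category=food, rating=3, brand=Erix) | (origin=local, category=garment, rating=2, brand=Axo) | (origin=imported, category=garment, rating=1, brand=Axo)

The classifier is using: brand is not Delt AND rating ≤ 2.
(origin=handmade, category=food, rating=3, brand=Erix) → brand is Erix, rating = 3 → No. (origin=local, category=garment, rating=2, brand=Axo) → brand is Axo, rating = 2 → Yes. (origin=imported, category=garment, rating=1, brand=Axo) → brand is Axo, rating = 1 → Yes.

No, Yes, Yes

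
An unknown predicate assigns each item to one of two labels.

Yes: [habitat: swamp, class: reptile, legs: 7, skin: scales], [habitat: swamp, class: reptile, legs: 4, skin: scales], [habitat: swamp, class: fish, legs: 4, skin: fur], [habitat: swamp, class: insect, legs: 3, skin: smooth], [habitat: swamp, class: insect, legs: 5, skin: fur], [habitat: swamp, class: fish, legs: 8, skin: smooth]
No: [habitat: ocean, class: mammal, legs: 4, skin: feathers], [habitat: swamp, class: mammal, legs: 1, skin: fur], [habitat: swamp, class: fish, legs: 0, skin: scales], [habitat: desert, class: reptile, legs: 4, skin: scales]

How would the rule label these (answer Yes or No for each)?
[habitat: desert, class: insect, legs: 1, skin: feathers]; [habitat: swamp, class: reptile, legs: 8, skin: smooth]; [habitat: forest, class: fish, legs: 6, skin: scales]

The classifier is using: habitat is swamp AND legs ≥ 3.

No, Yes, No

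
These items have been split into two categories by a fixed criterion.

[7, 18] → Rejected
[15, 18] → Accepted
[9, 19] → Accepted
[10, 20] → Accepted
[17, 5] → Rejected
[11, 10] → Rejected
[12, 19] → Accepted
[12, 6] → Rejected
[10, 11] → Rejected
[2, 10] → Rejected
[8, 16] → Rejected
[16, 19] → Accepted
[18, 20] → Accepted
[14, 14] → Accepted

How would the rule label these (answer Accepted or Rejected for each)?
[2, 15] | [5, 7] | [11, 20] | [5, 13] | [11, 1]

A rule that fits every label: sum ≥ 28 — true of each 'Accepted' example, false of each 'Rejected' one.
[2, 15] → 2+15 = 17 → Rejected.
[5, 7] → 5+7 = 12 → Rejected.
[11, 20] → 11+20 = 31 → Accepted.
[5, 13] → 5+13 = 18 → Rejected.
[11, 1] → 11+1 = 12 → Rejected.

Rejected, Rejected, Accepted, Rejected, Rejected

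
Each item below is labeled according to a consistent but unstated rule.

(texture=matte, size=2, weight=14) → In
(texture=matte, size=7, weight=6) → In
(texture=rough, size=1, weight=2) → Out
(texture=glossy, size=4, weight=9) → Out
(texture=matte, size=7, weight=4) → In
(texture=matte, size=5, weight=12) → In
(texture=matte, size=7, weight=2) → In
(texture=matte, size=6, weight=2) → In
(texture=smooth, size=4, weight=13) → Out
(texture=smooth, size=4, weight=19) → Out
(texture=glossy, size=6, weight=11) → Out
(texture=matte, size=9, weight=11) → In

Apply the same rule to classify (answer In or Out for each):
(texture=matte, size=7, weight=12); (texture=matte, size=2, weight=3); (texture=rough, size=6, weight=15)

In, In, Out

The pattern is that an item is 'In' exactly when: texture is matte.
(texture=matte, size=7, weight=12) → texture is matte → In.
(texture=matte, size=2, weight=3) → texture is matte → In.
(texture=rough, size=6, weight=15) → texture is rough → Out.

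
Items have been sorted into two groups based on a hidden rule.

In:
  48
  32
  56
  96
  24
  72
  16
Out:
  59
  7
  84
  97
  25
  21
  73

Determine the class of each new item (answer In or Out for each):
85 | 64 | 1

Rule: multiple of 8. This holds for each 'In' example and fails for each 'Out' one.
85: 85 = 8·10 + 5 — doesn't match, so Out. 64: 64 = 8·8 — qualifies, so In. 1: 1 = 8·0 + 1 — doesn't match, so Out.

Out, In, Out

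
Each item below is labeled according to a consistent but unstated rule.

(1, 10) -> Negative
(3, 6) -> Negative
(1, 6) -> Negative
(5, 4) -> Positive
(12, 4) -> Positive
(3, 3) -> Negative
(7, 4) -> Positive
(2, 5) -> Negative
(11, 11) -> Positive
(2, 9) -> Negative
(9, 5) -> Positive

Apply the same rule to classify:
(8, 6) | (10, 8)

The classifier is using: first ≥ 4.
(8, 6): Positive (first 8).
(10, 8): Positive (first 10).

Positive, Positive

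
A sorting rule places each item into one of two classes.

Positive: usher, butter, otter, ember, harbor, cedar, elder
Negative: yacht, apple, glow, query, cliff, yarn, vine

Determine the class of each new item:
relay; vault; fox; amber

Negative, Negative, Negative, Positive

'Positive' ⟺ ends with 'r'.
relay: ends with 'y' — doesn't match, so Negative. vault: ends with 't' — doesn't match, so Negative. fox: ends with 'x' — doesn't match, so Negative. amber: ends with 'r' — passes, so Positive.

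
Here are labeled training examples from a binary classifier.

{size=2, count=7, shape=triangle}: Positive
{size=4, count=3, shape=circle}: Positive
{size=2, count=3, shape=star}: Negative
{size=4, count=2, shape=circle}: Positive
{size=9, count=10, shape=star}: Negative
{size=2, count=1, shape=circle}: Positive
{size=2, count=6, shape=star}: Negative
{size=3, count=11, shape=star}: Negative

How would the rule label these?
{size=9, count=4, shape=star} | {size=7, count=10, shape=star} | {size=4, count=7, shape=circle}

Negative, Negative, Positive

The pattern is that an item is 'Positive' exactly when: shape is not star.
{size=9, count=4, shape=star}: Negative (shape is star).
{size=7, count=10, shape=star}: Negative (shape is star).
{size=4, count=7, shape=circle}: Positive (shape is circle).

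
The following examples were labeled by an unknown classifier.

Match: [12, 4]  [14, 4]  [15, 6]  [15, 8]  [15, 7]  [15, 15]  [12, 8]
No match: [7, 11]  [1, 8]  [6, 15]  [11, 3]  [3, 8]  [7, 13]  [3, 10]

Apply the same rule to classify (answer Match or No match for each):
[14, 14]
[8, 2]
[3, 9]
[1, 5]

Match, No match, No match, No match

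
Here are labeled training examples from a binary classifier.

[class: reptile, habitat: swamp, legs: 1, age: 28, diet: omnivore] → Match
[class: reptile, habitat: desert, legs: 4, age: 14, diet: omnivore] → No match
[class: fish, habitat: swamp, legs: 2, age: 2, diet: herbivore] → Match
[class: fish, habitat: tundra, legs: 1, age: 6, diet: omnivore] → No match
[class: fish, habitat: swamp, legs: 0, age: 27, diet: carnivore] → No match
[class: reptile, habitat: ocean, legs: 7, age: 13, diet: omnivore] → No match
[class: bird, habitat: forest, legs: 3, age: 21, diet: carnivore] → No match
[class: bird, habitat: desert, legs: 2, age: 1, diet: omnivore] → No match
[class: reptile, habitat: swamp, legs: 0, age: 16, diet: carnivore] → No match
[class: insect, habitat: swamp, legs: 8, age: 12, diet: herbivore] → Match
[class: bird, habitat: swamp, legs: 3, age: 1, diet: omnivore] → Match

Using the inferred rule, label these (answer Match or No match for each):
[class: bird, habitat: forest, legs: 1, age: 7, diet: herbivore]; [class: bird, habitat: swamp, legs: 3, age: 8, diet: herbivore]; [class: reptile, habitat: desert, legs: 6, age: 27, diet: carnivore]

'Match' ⟺ habitat is swamp AND legs ≥ 1.
[class: bird, habitat: forest, legs: 1, age: 7, diet: herbivore]: No match (habitat is forest, legs = 1).
[class: bird, habitat: swamp, legs: 3, age: 8, diet: herbivore]: Match (habitat is swamp, legs = 3).
[class: reptile, habitat: desert, legs: 6, age: 27, diet: carnivore]: No match (habitat is desert, legs = 6).

No match, Match, No match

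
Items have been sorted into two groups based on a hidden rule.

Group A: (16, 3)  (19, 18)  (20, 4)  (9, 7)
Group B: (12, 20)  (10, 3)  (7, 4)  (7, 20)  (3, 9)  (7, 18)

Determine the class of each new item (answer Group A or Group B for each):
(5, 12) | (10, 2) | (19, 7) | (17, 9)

The distinguishing property — first > second AND sum ≥ 16 — holds for all the 'Group A' cases and none of the 'Group B' cases.
Group B: (5, 12), since 5 < 12, 5+12 = 17. Group B: (10, 2), since 10 > 2, 10+2 = 12. Group A: (19, 7), since 19 > 7, 19+7 = 26. Group A: (17, 9), since 17 > 9, 17+9 = 26.

Group B, Group B, Group A, Group A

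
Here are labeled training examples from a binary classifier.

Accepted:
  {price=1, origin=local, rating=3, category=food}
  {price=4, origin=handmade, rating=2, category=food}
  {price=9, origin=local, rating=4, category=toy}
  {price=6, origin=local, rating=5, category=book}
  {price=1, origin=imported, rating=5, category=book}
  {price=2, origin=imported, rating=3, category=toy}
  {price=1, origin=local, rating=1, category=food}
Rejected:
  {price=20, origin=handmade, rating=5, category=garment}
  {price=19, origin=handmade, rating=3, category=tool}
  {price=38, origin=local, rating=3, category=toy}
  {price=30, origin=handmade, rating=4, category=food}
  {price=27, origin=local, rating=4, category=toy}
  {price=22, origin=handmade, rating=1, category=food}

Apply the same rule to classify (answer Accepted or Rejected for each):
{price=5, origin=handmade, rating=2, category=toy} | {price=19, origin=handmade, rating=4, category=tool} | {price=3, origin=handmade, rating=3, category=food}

The distinguishing property — price ≤ 9 — holds for all the 'Accepted' cases and none of the 'Rejected' cases.
{price=5, origin=handmade, rating=2, category=toy} → price = 5 → Accepted.
{price=19, origin=handmade, rating=4, category=tool} → price = 19 → Rejected.
{price=3, origin=handmade, rating=3, category=food} → price = 3 → Accepted.

Accepted, Rejected, Accepted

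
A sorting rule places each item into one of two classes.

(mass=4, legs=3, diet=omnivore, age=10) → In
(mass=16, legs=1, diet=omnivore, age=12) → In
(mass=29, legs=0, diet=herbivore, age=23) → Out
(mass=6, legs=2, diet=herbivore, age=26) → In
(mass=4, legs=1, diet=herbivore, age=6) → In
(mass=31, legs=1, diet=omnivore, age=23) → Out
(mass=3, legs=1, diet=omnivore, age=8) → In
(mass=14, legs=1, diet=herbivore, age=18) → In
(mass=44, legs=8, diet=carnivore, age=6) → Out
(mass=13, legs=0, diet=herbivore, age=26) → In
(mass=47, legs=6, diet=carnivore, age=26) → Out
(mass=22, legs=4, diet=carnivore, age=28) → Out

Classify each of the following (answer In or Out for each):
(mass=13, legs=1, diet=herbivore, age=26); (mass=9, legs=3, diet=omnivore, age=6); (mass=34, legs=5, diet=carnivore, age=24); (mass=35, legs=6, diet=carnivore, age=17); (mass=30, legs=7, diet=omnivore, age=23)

In, In, Out, Out, Out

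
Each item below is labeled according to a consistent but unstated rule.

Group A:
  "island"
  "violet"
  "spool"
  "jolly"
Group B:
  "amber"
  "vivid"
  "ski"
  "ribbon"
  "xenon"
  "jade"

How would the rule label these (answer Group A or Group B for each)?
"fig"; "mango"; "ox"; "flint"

Group B, Group B, Group B, Group A

The pattern is that an item is 'Group A' exactly when: contains 'l'.
"fig" — no 'l', hence Group B.
"mango" — no 'l', hence Group B.
"ox" — no 'l', hence Group B.
"flint" — has 'l', hence Group A.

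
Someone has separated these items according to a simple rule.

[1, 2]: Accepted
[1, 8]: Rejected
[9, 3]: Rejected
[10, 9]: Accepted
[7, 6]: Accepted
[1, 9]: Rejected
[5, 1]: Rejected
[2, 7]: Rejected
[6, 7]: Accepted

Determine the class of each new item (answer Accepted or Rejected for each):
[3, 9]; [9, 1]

A rule that fits every label: |first − second| ≤ 1 — true of each 'Accepted' example, false of each 'Rejected' one.
[3, 9]: |3−9| = 6, doesn't match → Rejected. [9, 1]: |9−1| = 8, doesn't match → Rejected.

Rejected, Rejected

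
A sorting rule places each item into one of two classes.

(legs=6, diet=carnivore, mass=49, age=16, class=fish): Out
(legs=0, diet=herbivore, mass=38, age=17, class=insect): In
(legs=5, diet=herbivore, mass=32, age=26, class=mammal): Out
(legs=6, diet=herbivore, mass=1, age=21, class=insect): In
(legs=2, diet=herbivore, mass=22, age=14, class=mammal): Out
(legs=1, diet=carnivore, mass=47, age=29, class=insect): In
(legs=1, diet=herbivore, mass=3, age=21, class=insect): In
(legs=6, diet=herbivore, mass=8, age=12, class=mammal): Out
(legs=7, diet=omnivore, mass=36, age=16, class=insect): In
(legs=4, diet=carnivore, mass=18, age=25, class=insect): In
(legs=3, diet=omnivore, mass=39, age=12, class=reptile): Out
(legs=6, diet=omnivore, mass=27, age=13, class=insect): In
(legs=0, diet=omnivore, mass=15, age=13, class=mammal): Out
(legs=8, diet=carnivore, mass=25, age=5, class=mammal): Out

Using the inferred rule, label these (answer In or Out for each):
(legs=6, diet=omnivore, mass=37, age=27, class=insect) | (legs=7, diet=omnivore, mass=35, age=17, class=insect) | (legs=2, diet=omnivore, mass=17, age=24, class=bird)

In, In, Out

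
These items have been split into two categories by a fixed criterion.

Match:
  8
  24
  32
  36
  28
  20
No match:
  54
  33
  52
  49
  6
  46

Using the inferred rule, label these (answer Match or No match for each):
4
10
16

The distinguishing property — multiple of 4 AND at most 36 — holds for all the 'Match' cases and none of the 'No match' cases.

Match, No match, Match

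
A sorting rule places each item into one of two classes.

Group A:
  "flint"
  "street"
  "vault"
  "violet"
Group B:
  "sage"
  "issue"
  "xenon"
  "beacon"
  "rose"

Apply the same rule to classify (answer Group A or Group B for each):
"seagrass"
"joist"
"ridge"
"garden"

Group B, Group A, Group B, Group B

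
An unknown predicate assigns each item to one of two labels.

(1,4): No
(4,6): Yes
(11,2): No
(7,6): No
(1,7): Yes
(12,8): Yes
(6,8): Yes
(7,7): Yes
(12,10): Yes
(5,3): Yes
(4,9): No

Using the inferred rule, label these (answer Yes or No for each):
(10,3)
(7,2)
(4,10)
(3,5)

'Yes' ⟺ sum is even.
(10,3): 10+3 = 13 — does not pass, so No. (7,2): 7+2 = 9 — does not pass, so No. (4,10): 4+10 = 14 — qualifies, so Yes. (3,5): 3+5 = 8 — qualifies, so Yes.

No, No, Yes, Yes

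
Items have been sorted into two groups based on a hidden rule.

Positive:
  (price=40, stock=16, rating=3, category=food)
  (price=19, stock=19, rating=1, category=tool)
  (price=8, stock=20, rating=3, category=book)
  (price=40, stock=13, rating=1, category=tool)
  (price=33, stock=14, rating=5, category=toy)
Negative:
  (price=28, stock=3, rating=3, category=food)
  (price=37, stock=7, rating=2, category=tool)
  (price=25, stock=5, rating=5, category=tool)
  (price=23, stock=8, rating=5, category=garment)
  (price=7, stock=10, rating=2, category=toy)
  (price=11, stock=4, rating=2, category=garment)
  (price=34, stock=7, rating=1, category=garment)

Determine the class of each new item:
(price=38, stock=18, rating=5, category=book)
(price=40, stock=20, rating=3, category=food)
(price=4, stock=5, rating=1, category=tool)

A rule that fits every label: stock ≥ 13 — true of each 'Positive' example, false of each 'Negative' one.

Positive, Positive, Negative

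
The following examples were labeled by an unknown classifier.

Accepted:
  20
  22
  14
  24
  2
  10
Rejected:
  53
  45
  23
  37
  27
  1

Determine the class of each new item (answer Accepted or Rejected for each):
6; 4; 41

Accepted, Accepted, Rejected

The simplest hypothesis consistent with all the labels is: even.
6: 6 is even, checks out → Accepted. 4: 4 is even, checks out → Accepted. 41: 41 is odd, does not fit → Rejected.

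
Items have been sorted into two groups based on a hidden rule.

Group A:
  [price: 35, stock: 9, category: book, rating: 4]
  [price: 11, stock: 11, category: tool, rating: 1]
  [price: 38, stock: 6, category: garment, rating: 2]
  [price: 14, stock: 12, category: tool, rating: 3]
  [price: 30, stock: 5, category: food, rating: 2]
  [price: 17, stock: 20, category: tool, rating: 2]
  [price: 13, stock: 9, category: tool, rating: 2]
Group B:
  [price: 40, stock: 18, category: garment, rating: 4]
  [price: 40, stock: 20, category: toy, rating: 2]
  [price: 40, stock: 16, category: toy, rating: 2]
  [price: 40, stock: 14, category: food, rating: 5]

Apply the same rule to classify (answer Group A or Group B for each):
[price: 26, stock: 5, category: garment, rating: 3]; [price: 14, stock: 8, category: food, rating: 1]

A rule that fits every label: price ≤ 38 — true of each 'Group A' example, false of each 'Group B' one.
Group A: [price: 26, stock: 5, category: garment, rating: 3], since price = 26. Group A: [price: 14, stock: 8, category: food, rating: 1], since price = 14.

Group A, Group A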